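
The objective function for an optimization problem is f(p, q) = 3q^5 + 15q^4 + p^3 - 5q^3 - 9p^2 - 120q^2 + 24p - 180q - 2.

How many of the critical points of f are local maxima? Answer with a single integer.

2

f separates as a function of p plus a function of q, so ∇f=0 decouples.
∂f/∂p = 3(p - 4)(p - 2) = 0 at p ∈ {2, 4}; ∂f/∂q = 15(q - 2)(q + 1)(q + 2)(q + 3) = 0 at q ∈ {-3, -2, -1, 2}.
The Hessian is diagonal: diag(f_pp, f_qq). Second derivatives: f_pp(2)=-6, f_pp(4)=6; f_qq(-3)=-150, f_qq(-2)=60, f_qq(-1)=-90, f_qq(2)=900.
Local maxima occur where both diagonal entries negative: (2, -3), (2, -1). Count: 2.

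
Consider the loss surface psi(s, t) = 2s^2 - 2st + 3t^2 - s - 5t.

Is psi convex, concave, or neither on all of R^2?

convex

psi is quadratic, so its Hessian is the constant matrix H = [[4, -2], [-2, 6]].
det(H) = 20, tr(H) = 10.
det(H) > 0 and tr(H) > 0, so H is positive definite everywhere: convex.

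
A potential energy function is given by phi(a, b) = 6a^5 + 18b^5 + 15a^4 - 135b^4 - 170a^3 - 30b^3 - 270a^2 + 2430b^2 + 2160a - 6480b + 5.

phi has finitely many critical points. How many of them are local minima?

phi separates as a function of a plus a function of b, so ∇phi=0 decouples.
∂phi/∂a = 30(a - 3)(a - 2)(a + 3)(a + 4) = 0 at a ∈ {-4, -3, 2, 3}; ∂phi/∂b = 90(b - 4)(b - 3)(b - 2)(b + 3) = 0 at b ∈ {-3, 2, 3, 4}.
The Hessian is diagonal: diag(phi_aa, phi_bb). Second derivatives: phi_aa(-4)=-1260, phi_aa(-3)=900, phi_aa(2)=-900, phi_aa(3)=1260; phi_bb(-3)=-18900, phi_bb(2)=900, phi_bb(3)=-540, phi_bb(4)=1260.
Local minima occur where both diagonal entries positive: (-3, 2), (-3, 4), (3, 2), (3, 4). Count: 4.

4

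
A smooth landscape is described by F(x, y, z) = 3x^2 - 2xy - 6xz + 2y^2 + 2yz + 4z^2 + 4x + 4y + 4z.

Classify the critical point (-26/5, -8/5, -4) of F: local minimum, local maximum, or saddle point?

local minimum

The Hessian is constant: H = [[6, -2, -6], [-2, 4, 2], [-6, 2, 8]].
Leading principal minors: Δ₁ = 6, Δ₂ = 20, Δ₃ = 40.
All leading minors are positive, so H is positive definite: a local minimum.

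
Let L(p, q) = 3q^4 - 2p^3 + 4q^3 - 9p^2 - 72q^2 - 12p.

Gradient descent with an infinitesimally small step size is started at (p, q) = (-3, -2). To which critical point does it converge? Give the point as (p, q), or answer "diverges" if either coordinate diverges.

L is separable, so gradient descent decouples: p follows -∂L/∂p, q follows -∂L/∂q.
∂L/∂p = -6(p + 1)(p + 2); at p=-3 this is -12, so p increases.
∂L/∂q = 12q(q - 3)(q + 4); at q=-2 this is 240, so q decreases.
p converges to its nearest critical value -2 (a local min of the p-part); q converges to -4. The iterate converges to (-2, -4).

(-2, -4)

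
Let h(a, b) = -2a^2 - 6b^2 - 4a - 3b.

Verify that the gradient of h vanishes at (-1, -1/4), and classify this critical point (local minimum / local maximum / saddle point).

∇h = (-4a - 4, -12b - 3); substituting (-1, -1/4) gives ∇h = (0, 0), so (-1, -1/4) is indeed a critical point.
The Hessian of h is constant: H = [[-4, 0], [0, -12]].
det(H) = (-4)·(-12) − 0² = 48.
det(H) > 0 and tr(H) = -16 < 0, so H is negative definite and the point is a local maximum.

local maximum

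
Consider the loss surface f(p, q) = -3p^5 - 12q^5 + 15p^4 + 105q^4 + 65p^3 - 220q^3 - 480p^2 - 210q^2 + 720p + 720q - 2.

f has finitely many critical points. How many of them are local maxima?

4

f separates as a function of p plus a function of q, so ∇f=0 decouples.
∂f/∂p = -15(p - 4)(p - 3)(p - 1)(p + 4) = 0 at p ∈ {-4, 1, 3, 4}; ∂f/∂q = -60(q - 4)(q - 3)(q - 1)(q + 1) = 0 at q ∈ {-1, 1, 3, 4}.
The Hessian is diagonal: diag(f_pp, f_qq). Second derivatives: f_pp(-4)=4200, f_pp(1)=-450, f_pp(3)=210, f_pp(4)=-360; f_qq(-1)=2400, f_qq(1)=-720, f_qq(3)=480, f_qq(4)=-900.
Local maxima occur where both diagonal entries negative: (1, 1), (1, 4), (4, 1), (4, 4). Count: 4.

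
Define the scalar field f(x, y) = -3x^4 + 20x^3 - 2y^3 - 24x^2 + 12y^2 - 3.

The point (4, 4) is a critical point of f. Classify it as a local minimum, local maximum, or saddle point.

The mixed partial ∂²f/∂x∂y is 0, so the Hessian at any point is diag(f_xx, f_yy) = diag(12(-3x^2 + 10x - 4), 12(-y + 2)).
At (4, 4): H = diag(-144, -24).
Both eigenvalues are negative, so H is negative definite: a local maximum.

local maximum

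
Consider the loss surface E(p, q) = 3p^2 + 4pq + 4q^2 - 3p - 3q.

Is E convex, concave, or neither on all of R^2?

E is quadratic, so its Hessian is the constant matrix H = [[6, 4], [4, 8]].
det(H) = 32, tr(H) = 14.
det(H) > 0 and tr(H) > 0, so H is positive definite everywhere: convex.

convex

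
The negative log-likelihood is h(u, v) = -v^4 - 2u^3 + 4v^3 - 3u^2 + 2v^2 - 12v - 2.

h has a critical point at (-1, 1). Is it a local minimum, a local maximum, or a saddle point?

The mixed partial ∂²h/∂u∂v is 0, so the Hessian at any point is diag(h_uu, h_vv) = diag(-6(2u + 1), 4(-3v^2 + 6v + 1)).
At (-1, 1): H = diag(6, 16).
Both eigenvalues are positive, so H is positive definite: a local minimum.

local minimum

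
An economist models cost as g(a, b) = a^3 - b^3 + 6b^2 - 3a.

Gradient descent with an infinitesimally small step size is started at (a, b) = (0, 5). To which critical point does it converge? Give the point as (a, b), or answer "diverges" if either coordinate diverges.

diverges

g is separable, so gradient descent decouples: a follows -∂g/∂a, b follows -∂g/∂b.
∂g/∂a = 3(a - 1)(a + 1); at a=0 this is -3, so a increases.
∂g/∂b = -3b(b - 4); at b=5 this is -15, so b increases.
The b-coordinate has no critical point in that direction and runs off to infinity.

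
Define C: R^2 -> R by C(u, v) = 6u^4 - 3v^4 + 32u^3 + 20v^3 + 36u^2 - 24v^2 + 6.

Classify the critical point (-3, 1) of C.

The mixed partial ∂²C/∂u∂v is 0, so the Hessian at any point is diag(C_uu, C_vv) = diag(24(3u^2 + 8u + 3), 12(-3v^2 + 10v - 4)).
At (-3, 1): H = diag(144, 36).
Both eigenvalues are positive, so H is positive definite: a local minimum.

local minimum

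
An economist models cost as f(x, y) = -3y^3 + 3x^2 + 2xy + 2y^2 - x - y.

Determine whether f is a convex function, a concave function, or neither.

neither

The term -3y^3 is cubic, so the Hessian is not constant.
∂²f/∂y² = -18y + 4, which takes both signs as y varies (negative for sufficiently large y). A diagonal entry of the Hessian changing sign means the Hessian is neither positive- nor negative-semidefinite on all of R^2.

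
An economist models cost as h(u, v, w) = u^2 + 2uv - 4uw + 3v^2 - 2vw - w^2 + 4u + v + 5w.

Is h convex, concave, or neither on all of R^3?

neither

h is quadratic, so its Hessian is the constant matrix H = [[2, 2, -4], [2, 6, -2], [-4, -2, -2]].
Leading principal minors: 2, 8, -88.
Neither pattern holds ⇒ H is indefinite ⇒ neither convex nor concave.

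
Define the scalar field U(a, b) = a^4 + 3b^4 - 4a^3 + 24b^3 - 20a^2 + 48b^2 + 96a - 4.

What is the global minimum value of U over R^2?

-283

U(a,b) separates as P(a) + Q(b) − 4, so its minimum is min P + min Q − 4.
P'(a) = 4(a - 4)(a - 2)(a + 3) vanishes at a ∈ {-3, 2, 4}; Q'(b) = 12b(b + 2)(b + 4) vanishes at b ∈ {-4, -2, 0}.
Local minima of P (where P''>0): P(-3)=-279, P(4)=64. Local minima of Q: Q(-4)=0, Q(0)=0.
So the global minimum of U is P(-3) + Q(-4) − 4 = -279 + 0 − 4 = -283, attained at (-3, -4).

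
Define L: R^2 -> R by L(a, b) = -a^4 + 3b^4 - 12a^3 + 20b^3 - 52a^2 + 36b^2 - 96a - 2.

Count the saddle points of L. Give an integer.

5

L separates as a function of a plus a function of b, so ∇L=0 decouples.
∂L/∂a = -4(a + 2)(a + 3)(a + 4) = 0 at a ∈ {-4, -3, -2}; ∂L/∂b = 12b(b + 2)(b + 3) = 0 at b ∈ {-3, -2, 0}.
The Hessian is diagonal: diag(L_aa, L_bb). Second derivatives: L_aa(-4)=-8, L_aa(-3)=4, L_aa(-2)=-8; L_bb(-3)=36, L_bb(-2)=-24, L_bb(0)=72.
Saddle points occur where the two diagonal entries have opposite signs: (-4, -3), (-4, 0), (-3, -2), (-2, -3), (-2, 0). Count: 5.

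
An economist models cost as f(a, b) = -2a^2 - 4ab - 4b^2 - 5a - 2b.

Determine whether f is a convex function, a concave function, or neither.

f is quadratic, so its Hessian is the constant matrix H = [[-4, -4], [-4, -8]].
det(H) = 16, tr(H) = -12.
det(H) > 0 and tr(H) < 0, so H is negative definite everywhere: concave.

concave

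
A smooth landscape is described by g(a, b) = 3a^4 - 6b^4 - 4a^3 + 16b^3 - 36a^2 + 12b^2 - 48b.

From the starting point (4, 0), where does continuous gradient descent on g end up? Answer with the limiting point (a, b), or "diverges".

g is separable, so gradient descent decouples: a follows -∂g/∂a, b follows -∂g/∂b.
∂g/∂a = 12a(a - 3)(a + 2); at a=4 this is 288, so a decreases.
∂g/∂b = -24(b - 2)(b - 1)(b + 1); at b=0 this is -48, so b increases.
a converges to its nearest critical value 3 (a local min of the a-part); b converges to 1. The iterate converges to (3, 1).

(3, 1)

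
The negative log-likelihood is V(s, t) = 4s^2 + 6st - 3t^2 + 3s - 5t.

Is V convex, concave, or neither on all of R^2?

V is quadratic, so its Hessian is the constant matrix H = [[8, 6], [6, -6]].
det(H) = -84, tr(H) = 2.
det(H) < 0, so H is indefinite: neither convex nor concave.

neither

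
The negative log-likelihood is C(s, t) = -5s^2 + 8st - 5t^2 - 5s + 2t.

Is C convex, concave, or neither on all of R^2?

C is quadratic, so its Hessian is the constant matrix H = [[-10, 8], [8, -10]].
det(H) = 36, tr(H) = -20.
det(H) > 0 and tr(H) < 0, so H is negative definite everywhere: concave.

concave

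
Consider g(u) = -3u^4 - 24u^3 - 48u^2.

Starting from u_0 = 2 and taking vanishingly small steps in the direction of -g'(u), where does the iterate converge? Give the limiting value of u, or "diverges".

diverges

g'(u) = -12u(u + 2)(u + 4), so g'(2) = -576.
Gradient descent moves in the -g' direction, i.e. u is increasing.
There is no critical point above u=2, and g' keeps the same sign, so the iterate runs off to +∞.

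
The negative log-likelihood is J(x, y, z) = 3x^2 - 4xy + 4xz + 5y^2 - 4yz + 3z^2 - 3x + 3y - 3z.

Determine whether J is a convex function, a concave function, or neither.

convex

J is quadratic, so its Hessian is the constant matrix H = [[6, -4, 4], [-4, 10, -4], [4, -4, 6]].
Leading principal minors: 6, 44, 136.
All positive ⇒ H ≻ 0 ⇒ convex.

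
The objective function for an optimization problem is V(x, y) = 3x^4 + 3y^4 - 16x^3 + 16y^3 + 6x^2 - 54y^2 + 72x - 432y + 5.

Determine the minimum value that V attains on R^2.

-1149

V(x,y) separates as P(x) + Q(y) + 5, so its minimum is min P + min Q + 5.
P'(x) = 12(x - 3)(x - 2)(x + 1) vanishes at x ∈ {-1, 2, 3}; Q'(y) = 12(y - 3)(y + 3)(y + 4) vanishes at y ∈ {-4, -3, 3}.
Local minima of P (where P''>0): P(-1)=-47, P(3)=81. Local minima of Q: Q(-4)=608, Q(3)=-1107.
So the global minimum of V is P(-1) + Q(3) + 5 = -47 − 1107 + 5 = -1149, attained at (-1, 3).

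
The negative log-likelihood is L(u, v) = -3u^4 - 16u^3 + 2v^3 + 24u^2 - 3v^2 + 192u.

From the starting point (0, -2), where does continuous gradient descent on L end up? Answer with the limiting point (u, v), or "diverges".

L is separable, so gradient descent decouples: u follows -∂L/∂u, v follows -∂L/∂v.
∂L/∂u = -12(u - 2)(u + 2)(u + 4); at u=0 this is 192, so u decreases.
∂L/∂v = 6v(v - 1); at v=-2 this is 36, so v decreases.
The v-coordinate has no critical point in that direction and runs off to infinity.

diverges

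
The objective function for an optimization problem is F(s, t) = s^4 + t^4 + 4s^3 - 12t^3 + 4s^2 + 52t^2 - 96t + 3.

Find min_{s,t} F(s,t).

-61

F(s,t) separates as P(s) + Q(t) + 3, so its minimum is min P + min Q + 3.
P'(s) = 4s(s + 1)(s + 2) vanishes at s ∈ {-2, -1, 0}; Q'(t) = 4(t - 4)(t - 3)(t - 2) vanishes at t ∈ {2, 3, 4}.
Local minima of P (where P''>0): P(-2)=0, P(0)=0. Local minima of Q: Q(2)=-64, Q(4)=-64.
So the global minimum of F is P(-2) + Q(2) + 3 = 0 − 64 + 3 = -61, attained at (-2, 2).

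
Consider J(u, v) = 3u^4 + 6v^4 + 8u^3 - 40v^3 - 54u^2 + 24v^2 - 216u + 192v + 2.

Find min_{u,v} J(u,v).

-795

J(u,v) separates as P(u) + Q(v) + 2, so its minimum is min P + min Q + 2.
P'(u) = 12(u - 3)(u + 2)(u + 3) vanishes at u ∈ {-3, -2, 3}; Q'(v) = 24(v - 4)(v - 2)(v + 1) vanishes at v ∈ {-1, 2, 4}.
Local minima of P (where P''>0): P(-3)=189, P(3)=-675. Local minima of Q: Q(-1)=-122, Q(4)=128.
So the global minimum of J is P(3) + Q(-1) + 2 = -675 − 122 + 2 = -795, attained at (3, -1).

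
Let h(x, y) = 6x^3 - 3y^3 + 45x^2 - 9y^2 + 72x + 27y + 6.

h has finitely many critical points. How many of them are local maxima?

1

h separates as a function of x plus a function of y, so ∇h=0 decouples.
∂h/∂x = 18(x + 1)(x + 4) = 0 at x ∈ {-4, -1}; ∂h/∂y = -9(y - 1)(y + 3) = 0 at y ∈ {-3, 1}.
The Hessian is diagonal: diag(h_xx, h_yy). Second derivatives: h_xx(-4)=-54, h_xx(-1)=54; h_yy(-3)=36, h_yy(1)=-36.
Local maxima occur where both diagonal entries negative: (-4, 1). Count: 1.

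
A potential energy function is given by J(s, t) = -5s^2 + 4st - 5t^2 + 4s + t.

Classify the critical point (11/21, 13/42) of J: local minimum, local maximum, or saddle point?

The Hessian of J is constant: H = [[-10, 4], [4, -10]].
det(H) = (-10)·(-10) − 4² = 84.
det(H) > 0 and tr(H) = -20 < 0, so H is negative definite and the point is a local maximum.

local maximum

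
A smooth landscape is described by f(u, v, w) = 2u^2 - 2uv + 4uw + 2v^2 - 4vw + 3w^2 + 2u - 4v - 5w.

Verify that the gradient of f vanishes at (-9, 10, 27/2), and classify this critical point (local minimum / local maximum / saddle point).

local minimum

∇f = (4u - 2v + 4w + 2, -2u + 4v - 4w - 4, 4u - 4v + 6w - 5); substituting (-9, 10, 27/2) gives ∇f = (0, 0, 0), so (-9, 10, 27/2) is indeed a critical point.
The Hessian is constant: H = [[4, -2, 4], [-2, 4, -4], [4, -4, 6]].
Leading principal minors: Δ₁ = 4, Δ₂ = 12, Δ₃ = 8.
All leading minors are positive, so H is positive definite: a local minimum.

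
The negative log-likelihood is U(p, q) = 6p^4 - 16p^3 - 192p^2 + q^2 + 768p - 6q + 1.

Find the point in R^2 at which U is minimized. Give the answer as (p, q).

(-4, 3)

U(p,q) separates as A(p) + B(q) + 1, so its minimum is min A + min B + 1.
A'(p) = 24(p - 4)(p - 2)(p + 4) vanishes at p ∈ {-4, 2, 4}; B'(q) = 2q - 6 vanishes at q ∈ {3}.
Local minima of A (where A''>0): A(-4)=-3584, A(4)=512. Local minima of B: B(3)=-9.
So the global minimum of U is A(-4) + B(3) + 1 = -3584 − 9 + 1 = -3592, attained at (-4, 3).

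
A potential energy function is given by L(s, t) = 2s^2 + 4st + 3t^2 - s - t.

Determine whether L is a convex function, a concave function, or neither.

L is quadratic, so its Hessian is the constant matrix H = [[4, 4], [4, 6]].
det(H) = 8, tr(H) = 10.
det(H) > 0 and tr(H) > 0, so H is positive definite everywhere: convex.

convex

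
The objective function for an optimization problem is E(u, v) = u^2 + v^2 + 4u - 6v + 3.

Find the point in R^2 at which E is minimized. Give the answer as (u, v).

E(u,v) separates as P(u) + Q(v) + 3, so its minimum is min P + min Q + 3.
P'(u) = 2u + 4 vanishes at u ∈ {-2}; Q'(v) = 2v - 6 vanishes at v ∈ {3}.
Local minima of P (where P''>0): P(-2)=-4. Local minima of Q: Q(3)=-9.
So the global minimum of E is P(-2) + Q(3) + 3 = -4 − 9 + 3 = -10, attained at (-2, 3).

(-2, 3)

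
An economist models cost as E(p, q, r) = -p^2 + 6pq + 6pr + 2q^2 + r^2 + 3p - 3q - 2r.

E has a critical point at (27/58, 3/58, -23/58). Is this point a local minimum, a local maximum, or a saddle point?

saddle point

The Hessian is constant: H = [[-2, 6, 6], [6, 4, 0], [6, 0, 2]].
Leading principal minors: Δ₁ = -2, Δ₂ = -44, Δ₃ = -232.
The minors fit neither the all-positive nor the alternating-sign pattern, so H is indefinite: a saddle point.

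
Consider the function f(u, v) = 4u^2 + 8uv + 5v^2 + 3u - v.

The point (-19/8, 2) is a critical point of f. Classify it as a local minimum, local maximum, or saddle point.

local minimum

The Hessian of f is constant: H = [[8, 8], [8, 10]].
det(H) = 8·10 − 8² = 16.
det(H) > 0 and tr(H) = 18 > 0, so H is positive definite and the point is a local minimum.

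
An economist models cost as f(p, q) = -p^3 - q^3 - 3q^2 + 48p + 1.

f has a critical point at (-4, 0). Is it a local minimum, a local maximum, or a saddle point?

saddle point

The mixed partial ∂²f/∂p∂q is 0, so the Hessian at any point is diag(f_pp, f_qq) = diag(-6p, -6(q + 1)).
At (-4, 0): H = diag(24, -6).
The eigenvalues have opposite signs, so H is indefinite: a saddle point.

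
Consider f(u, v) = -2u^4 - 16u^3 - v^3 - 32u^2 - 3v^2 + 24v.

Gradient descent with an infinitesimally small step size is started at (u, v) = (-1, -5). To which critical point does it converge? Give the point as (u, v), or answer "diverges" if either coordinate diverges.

f is separable, so gradient descent decouples: u follows -∂f/∂u, v follows -∂f/∂v.
∂f/∂u = -8u(u + 2)(u + 4); at u=-1 this is 24, so u decreases.
∂f/∂v = -3(v - 2)(v + 4); at v=-5 this is -21, so v increases.
u converges to its nearest critical value -2 (a local min of the u-part); v converges to -4. The iterate converges to (-2, -4).

(-2, -4)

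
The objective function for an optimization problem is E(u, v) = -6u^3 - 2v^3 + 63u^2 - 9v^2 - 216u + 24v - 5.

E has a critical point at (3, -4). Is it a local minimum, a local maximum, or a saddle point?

local minimum

The mixed partial ∂²E/∂u∂v is 0, so the Hessian at any point is diag(E_uu, E_vv) = diag(18(-2u + 7), -6(2v + 3)).
At (3, -4): H = diag(18, 30).
Both eigenvalues are positive, so H is positive definite: a local minimum.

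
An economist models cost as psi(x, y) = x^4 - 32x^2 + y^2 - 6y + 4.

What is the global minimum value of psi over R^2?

-261

psi(x,y) separates as P(x) + Q(y) + 4, so its minimum is min P + min Q + 4.
P'(x) = 4x(x - 4)(x + 4) vanishes at x ∈ {-4, 0, 4}; Q'(y) = 2y - 6 vanishes at y ∈ {3}.
Local minima of P (where P''>0): P(-4)=-256, P(4)=-256. Local minima of Q: Q(3)=-9.
So the global minimum of psi is P(-4) + Q(3) + 4 = -256 − 9 + 4 = -261, attained at (-4, 3).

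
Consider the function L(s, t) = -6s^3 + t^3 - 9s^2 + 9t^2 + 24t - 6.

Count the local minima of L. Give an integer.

1

L separates as a function of s plus a function of t, so ∇L=0 decouples.
∂L/∂s = -18s(s + 1) = 0 at s ∈ {-1, 0}; ∂L/∂t = 3(t + 2)(t + 4) = 0 at t ∈ {-4, -2}.
The Hessian is diagonal: diag(L_ss, L_tt). Second derivatives: L_ss(-1)=18, L_ss(0)=-18; L_tt(-4)=-6, L_tt(-2)=6.
Local minima occur where both diagonal entries positive: (-1, -2). Count: 1.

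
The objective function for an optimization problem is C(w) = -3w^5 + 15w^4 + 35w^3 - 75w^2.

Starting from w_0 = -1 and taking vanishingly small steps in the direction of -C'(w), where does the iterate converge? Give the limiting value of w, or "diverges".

-2

C'(w) = -15w(w - 5)(w - 1)(w + 2), so C'(-1) = 180.
Gradient descent moves in the -C' direction, i.e. w is decreasing.
The nearest critical point in that direction is w = -2, where C'' = 630 > 0 (a local minimum). The iterate converges there.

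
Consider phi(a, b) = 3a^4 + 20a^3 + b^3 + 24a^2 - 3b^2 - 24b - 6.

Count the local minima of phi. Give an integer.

phi separates as a function of a plus a function of b, so ∇phi=0 decouples.
∂phi/∂a = 12a(a + 1)(a + 4) = 0 at a ∈ {-4, -1, 0}; ∂phi/∂b = 3(b - 4)(b + 2) = 0 at b ∈ {-2, 4}.
The Hessian is diagonal: diag(phi_aa, phi_bb). Second derivatives: phi_aa(-4)=144, phi_aa(-1)=-36, phi_aa(0)=48; phi_bb(-2)=-18, phi_bb(4)=18.
Local minima occur where both diagonal entries positive: (-4, 4), (0, 4). Count: 2.

2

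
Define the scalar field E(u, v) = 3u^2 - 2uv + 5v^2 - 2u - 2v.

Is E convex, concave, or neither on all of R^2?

E is quadratic, so its Hessian is the constant matrix H = [[6, -2], [-2, 10]].
det(H) = 56, tr(H) = 16.
det(H) > 0 and tr(H) > 0, so H is positive definite everywhere: convex.

convex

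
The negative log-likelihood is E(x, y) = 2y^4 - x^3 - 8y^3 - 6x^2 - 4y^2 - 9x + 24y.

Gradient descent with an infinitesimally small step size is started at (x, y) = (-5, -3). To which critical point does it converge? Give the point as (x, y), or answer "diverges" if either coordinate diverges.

E is separable, so gradient descent decouples: x follows -∂E/∂x, y follows -∂E/∂y.
∂E/∂x = -3(x + 1)(x + 3); at x=-5 this is -24, so x increases.
∂E/∂y = 8(y - 3)(y - 1)(y + 1); at y=-3 this is -384, so y increases.
x converges to its nearest critical value -3 (a local min of the x-part); y converges to -1. The iterate converges to (-3, -1).

(-3, -1)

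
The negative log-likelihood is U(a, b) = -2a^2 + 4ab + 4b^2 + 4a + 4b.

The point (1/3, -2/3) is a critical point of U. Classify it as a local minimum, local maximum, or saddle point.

saddle point

The Hessian of U is constant: H = [[-4, 4], [4, 8]].
det(H) = (-4)·8 − 4² = -48.
Since det(H) < 0, H is indefinite and the critical point is a saddle point.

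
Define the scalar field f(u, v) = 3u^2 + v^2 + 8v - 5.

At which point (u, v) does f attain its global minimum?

(0, -4)

f(u,v) separates as P(u) + Q(v) − 5, so its minimum is min P + min Q − 5.
P'(u) = 6u vanishes at u ∈ {0}; Q'(v) = 2v + 8 vanishes at v ∈ {-4}.
Local minima of P (where P''>0): P(0)=0. Local minima of Q: Q(-4)=-16.
So the global minimum of f is P(0) + Q(-4) − 5 = 0 − 16 − 5 = -21, attained at (0, -4).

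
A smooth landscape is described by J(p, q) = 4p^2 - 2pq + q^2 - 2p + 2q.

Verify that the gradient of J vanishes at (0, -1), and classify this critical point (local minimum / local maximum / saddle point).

∇J = (8p - 2q - 2, -2p + 2q + 2); substituting (0, -1) gives ∇J = (0, 0), so (0, -1) is indeed a critical point.
The Hessian of J is constant: H = [[8, -2], [-2, 2]].
det(H) = 8·2 − (-2)² = 12.
det(H) > 0 and tr(H) = 10 > 0, so H is positive definite and the point is a local minimum.

local minimum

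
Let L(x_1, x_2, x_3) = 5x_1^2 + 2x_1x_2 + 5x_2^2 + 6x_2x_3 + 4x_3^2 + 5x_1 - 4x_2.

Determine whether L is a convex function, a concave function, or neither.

convex

L is quadratic, so its Hessian is the constant matrix H = [[10, 2, 0], [2, 10, 6], [0, 6, 8]].
Leading principal minors: 10, 96, 408.
All positive ⇒ H ≻ 0 ⇒ convex.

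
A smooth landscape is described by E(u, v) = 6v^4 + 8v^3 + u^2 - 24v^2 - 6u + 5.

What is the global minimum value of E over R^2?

-68

E(u,v) separates as P(u) + Q(v) + 5, so its minimum is min P + min Q + 5.
P'(u) = 2u - 6 vanishes at u ∈ {3}; Q'(v) = 24v(v - 1)(v + 2) vanishes at v ∈ {-2, 0, 1}.
Local minima of P (where P''>0): P(3)=-9. Local minima of Q: Q(-2)=-64, Q(1)=-10.
So the global minimum of E is P(3) + Q(-2) + 5 = -9 − 64 + 5 = -68, attained at (3, -2).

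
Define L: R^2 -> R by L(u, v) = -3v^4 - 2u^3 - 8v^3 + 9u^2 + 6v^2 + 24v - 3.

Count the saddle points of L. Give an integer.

L separates as a function of u plus a function of v, so ∇L=0 decouples.
∂L/∂u = -6u(u - 3) = 0 at u ∈ {0, 3}; ∂L/∂v = -12(v - 1)(v + 1)(v + 2) = 0 at v ∈ {-2, -1, 1}.
The Hessian is diagonal: diag(L_uu, L_vv). Second derivatives: L_uu(0)=18, L_uu(3)=-18; L_vv(-2)=-36, L_vv(-1)=24, L_vv(1)=-72.
Saddle points occur where the two diagonal entries have opposite signs: (0, -2), (0, 1), (3, -1). Count: 3.

3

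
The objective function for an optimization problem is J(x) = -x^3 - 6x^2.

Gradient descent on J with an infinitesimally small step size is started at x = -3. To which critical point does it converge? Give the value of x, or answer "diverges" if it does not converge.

J'(x) = -3x(x + 4), so J'(-3) = 9.
Gradient descent moves in the -J' direction, i.e. x is decreasing.
The nearest critical point in that direction is x = -4, where J'' = 12 > 0 (a local minimum). The iterate converges there.

-4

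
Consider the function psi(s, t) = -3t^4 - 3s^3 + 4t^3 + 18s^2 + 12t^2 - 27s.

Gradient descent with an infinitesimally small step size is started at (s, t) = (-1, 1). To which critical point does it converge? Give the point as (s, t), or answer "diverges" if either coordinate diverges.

(1, 0)

psi is separable, so gradient descent decouples: s follows -∂psi/∂s, t follows -∂psi/∂t.
∂psi/∂s = -9(s - 3)(s - 1); at s=-1 this is -72, so s increases.
∂psi/∂t = -12t(t - 2)(t + 1); at t=1 this is 24, so t decreases.
s converges to its nearest critical value 1 (a local min of the s-part); t converges to 0. The iterate converges to (1, 0).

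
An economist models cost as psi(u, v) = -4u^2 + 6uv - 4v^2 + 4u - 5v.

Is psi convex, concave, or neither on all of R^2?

concave

psi is quadratic, so its Hessian is the constant matrix H = [[-8, 6], [6, -8]].
det(H) = 28, tr(H) = -16.
det(H) > 0 and tr(H) < 0, so H is negative definite everywhere: concave.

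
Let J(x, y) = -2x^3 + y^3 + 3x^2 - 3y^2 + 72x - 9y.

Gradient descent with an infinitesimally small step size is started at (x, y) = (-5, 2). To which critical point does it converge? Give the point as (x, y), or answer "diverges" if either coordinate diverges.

J is separable, so gradient descent decouples: x follows -∂J/∂x, y follows -∂J/∂y.
∂J/∂x = -6(x - 4)(x + 3); at x=-5 this is -108, so x increases.
∂J/∂y = 3(y - 3)(y + 1); at y=2 this is -9, so y increases.
x converges to its nearest critical value -3 (a local min of the x-part); y converges to 3. The iterate converges to (-3, 3).

(-3, 3)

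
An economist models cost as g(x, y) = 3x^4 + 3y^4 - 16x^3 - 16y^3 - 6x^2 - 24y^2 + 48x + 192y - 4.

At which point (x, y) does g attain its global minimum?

g(x,y) separates as P(x) + Q(y) − 4, so its minimum is min P + min Q − 4.
P'(x) = 12(x - 4)(x - 1)(x + 1) vanishes at x ∈ {-1, 1, 4}; Q'(y) = 12(y - 4)(y - 2)(y + 2) vanishes at y ∈ {-2, 2, 4}.
Local minima of P (where P''>0): P(-1)=-35, P(4)=-160. Local minima of Q: Q(-2)=-304, Q(4)=128.
So the global minimum of g is P(4) + Q(-2) − 4 = -160 − 304 − 4 = -468, attained at (4, -2).

(4, -2)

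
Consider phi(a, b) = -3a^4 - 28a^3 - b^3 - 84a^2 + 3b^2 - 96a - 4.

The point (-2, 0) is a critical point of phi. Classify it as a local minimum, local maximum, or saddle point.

local minimum

The mixed partial ∂²phi/∂a∂b is 0, so the Hessian at any point is diag(phi_aa, phi_bb) = diag(-12(3a^2 + 14a + 14), 6(-b + 1)).
At (-2, 0): H = diag(24, 6).
Both eigenvalues are positive, so H is positive definite: a local minimum.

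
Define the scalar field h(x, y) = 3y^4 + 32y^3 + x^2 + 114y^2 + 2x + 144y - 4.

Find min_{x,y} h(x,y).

h(x,y) separates as P(x) + Q(y) − 4, so its minimum is min P + min Q − 4.
P'(x) = 2x + 2 vanishes at x ∈ {-1}; Q'(y) = 12(y + 1)(y + 3)(y + 4) vanishes at y ∈ {-4, -3, -1}.
Local minima of P (where P''>0): P(-1)=-1. Local minima of Q: Q(-4)=-32, Q(-1)=-59.
So the global minimum of h is P(-1) + Q(-1) − 4 = -1 − 59 − 4 = -64, attained at (-1, -1).

-64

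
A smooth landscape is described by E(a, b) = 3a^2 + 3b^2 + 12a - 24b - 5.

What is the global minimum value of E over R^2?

E(a,b) separates as P(a) + Q(b) − 5, so its minimum is min P + min Q − 5.
P'(a) = 6a + 12 vanishes at a ∈ {-2}; Q'(b) = 6b - 24 vanishes at b ∈ {4}.
Local minima of P (where P''>0): P(-2)=-12. Local minima of Q: Q(4)=-48.
So the global minimum of E is P(-2) + Q(4) − 5 = -12 − 48 − 5 = -65, attained at (-2, 4).

-65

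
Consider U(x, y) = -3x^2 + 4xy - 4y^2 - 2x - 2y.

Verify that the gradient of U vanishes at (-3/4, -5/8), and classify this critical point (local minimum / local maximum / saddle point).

local maximum

∇U = (-6x + 4y - 2, 4x - 8y - 2); substituting (-3/4, -5/8) gives ∇U = (0, 0), so (-3/4, -5/8) is indeed a critical point.
The Hessian of U is constant: H = [[-6, 4], [4, -8]].
det(H) = (-6)·(-8) − 4² = 32.
det(H) > 0 and tr(H) = -14 < 0, so H is negative definite and the point is a local maximum.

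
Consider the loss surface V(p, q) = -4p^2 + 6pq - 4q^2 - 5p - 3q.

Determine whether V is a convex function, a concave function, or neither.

V is quadratic, so its Hessian is the constant matrix H = [[-8, 6], [6, -8]].
det(H) = 28, tr(H) = -16.
det(H) > 0 and tr(H) < 0, so H is negative definite everywhere: concave.

concave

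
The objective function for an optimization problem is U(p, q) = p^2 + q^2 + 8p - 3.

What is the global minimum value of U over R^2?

-19

U(p,q) separates as A(p) + B(q) − 3, so its minimum is min A + min B − 3.
A'(p) = 2p + 8 vanishes at p ∈ {-4}; B'(q) = 2q vanishes at q ∈ {0}.
Local minima of A (where A''>0): A(-4)=-16. Local minima of B: B(0)=0.
So the global minimum of U is A(-4) + B(0) − 3 = -16 + 0 − 3 = -19, attained at (-4, 0).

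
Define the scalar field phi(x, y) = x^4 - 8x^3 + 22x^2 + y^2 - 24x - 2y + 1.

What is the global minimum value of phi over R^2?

phi(x,y) separates as P(x) + Q(y) + 1, so its minimum is min P + min Q + 1.
P'(x) = 4(x - 3)(x - 2)(x - 1) vanishes at x ∈ {1, 2, 3}; Q'(y) = 2y - 2 vanishes at y ∈ {1}.
Local minima of P (where P''>0): P(1)=-9, P(3)=-9. Local minima of Q: Q(1)=-1.
So the global minimum of phi is P(1) + Q(1) + 1 = -9 − 1 + 1 = -9, attained at (1, 1).

-9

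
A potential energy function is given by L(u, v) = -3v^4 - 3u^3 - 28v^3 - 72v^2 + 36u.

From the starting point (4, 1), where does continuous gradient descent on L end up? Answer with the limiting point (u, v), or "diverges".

L is separable, so gradient descent decouples: u follows -∂L/∂u, v follows -∂L/∂v.
∂L/∂u = -9(u - 2)(u + 2); at u=4 this is -108, so u increases.
∂L/∂v = -12v(v + 3)(v + 4); at v=1 this is -240, so v increases.
The u-coordinate has no critical point in that direction and runs off to infinity.

diverges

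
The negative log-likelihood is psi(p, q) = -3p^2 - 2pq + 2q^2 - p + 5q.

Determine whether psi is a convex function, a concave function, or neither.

psi is quadratic, so its Hessian is the constant matrix H = [[-6, -2], [-2, 4]].
det(H) = -28, tr(H) = -2.
det(H) < 0, so H is indefinite: neither convex nor concave.

neither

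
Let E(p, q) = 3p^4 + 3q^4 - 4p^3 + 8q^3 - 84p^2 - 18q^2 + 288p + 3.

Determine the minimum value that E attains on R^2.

E(p,q) separates as A(p) + B(q) + 3, so its minimum is min A + min B + 3.
A'(p) = 12(p - 3)(p - 2)(p + 4) vanishes at p ∈ {-4, 2, 3}; B'(q) = 12q(q - 1)(q + 3) vanishes at q ∈ {-3, 0, 1}.
Local minima of A (where A''>0): A(-4)=-1472, A(3)=243. Local minima of B: B(-3)=-135, B(1)=-7.
So the global minimum of E is A(-4) + B(-3) + 3 = -1472 − 135 + 3 = -1604, attained at (-4, -3).

-1604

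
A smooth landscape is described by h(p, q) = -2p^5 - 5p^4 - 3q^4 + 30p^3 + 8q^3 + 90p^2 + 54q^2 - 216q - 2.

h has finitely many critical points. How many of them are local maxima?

4

h separates as a function of p plus a function of q, so ∇h=0 decouples.
∂h/∂p = -10p(p - 3)(p + 2)(p + 3) = 0 at p ∈ {-3, -2, 0, 3}; ∂h/∂q = -12(q - 3)(q - 2)(q + 3) = 0 at q ∈ {-3, 2, 3}.
The Hessian is diagonal: diag(h_pp, h_qq). Second derivatives: h_pp(-3)=180, h_pp(-2)=-100, h_pp(0)=180, h_pp(3)=-900; h_qq(-3)=-360, h_qq(2)=60, h_qq(3)=-72.
Local maxima occur where both diagonal entries negative: (-2, -3), (-2, 3), (3, -3), (3, 3). Count: 4.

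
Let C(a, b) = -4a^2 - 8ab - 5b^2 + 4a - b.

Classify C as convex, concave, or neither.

concave

C is quadratic, so its Hessian is the constant matrix H = [[-8, -8], [-8, -10]].
det(H) = 16, tr(H) = -18.
det(H) > 0 and tr(H) < 0, so H is negative definite everywhere: concave.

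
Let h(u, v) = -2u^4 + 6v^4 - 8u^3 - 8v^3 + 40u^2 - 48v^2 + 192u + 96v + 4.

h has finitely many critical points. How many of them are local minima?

h separates as a function of u plus a function of v, so ∇h=0 decouples.
∂h/∂u = -8(u - 3)(u + 2)(u + 4) = 0 at u ∈ {-4, -2, 3}; ∂h/∂v = 24(v - 2)(v - 1)(v + 2) = 0 at v ∈ {-2, 1, 2}.
The Hessian is diagonal: diag(h_uu, h_vv). Second derivatives: h_uu(-4)=-112, h_uu(-2)=80, h_uu(3)=-280; h_vv(-2)=288, h_vv(1)=-72, h_vv(2)=96.
Local minima occur where both diagonal entries positive: (-2, -2), (-2, 2). Count: 2.

2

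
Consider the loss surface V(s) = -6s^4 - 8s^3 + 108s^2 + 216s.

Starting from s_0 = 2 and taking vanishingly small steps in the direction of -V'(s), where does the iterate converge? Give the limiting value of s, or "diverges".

-1

V'(s) = -24(s - 3)(s + 1)(s + 3), so V'(2) = 360.
Gradient descent moves in the -V' direction, i.e. s is decreasing.
The nearest critical point in that direction is s = -1, where V'' = 192 > 0 (a local minimum). The iterate converges there.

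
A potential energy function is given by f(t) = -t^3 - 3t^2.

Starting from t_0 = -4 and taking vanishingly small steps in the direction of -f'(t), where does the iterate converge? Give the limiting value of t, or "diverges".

-2

f'(t) = -3t(t + 2), so f'(-4) = -24.
Gradient descent moves in the -f' direction, i.e. t is increasing.
The nearest critical point in that direction is t = -2, where f'' = 6 > 0 (a local minimum). The iterate converges there.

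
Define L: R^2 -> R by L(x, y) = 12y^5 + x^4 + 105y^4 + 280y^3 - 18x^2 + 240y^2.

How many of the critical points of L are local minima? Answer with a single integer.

4

L separates as a function of x plus a function of y, so ∇L=0 decouples.
∂L/∂x = 4x(x - 3)(x + 3) = 0 at x ∈ {-3, 0, 3}; ∂L/∂y = 60y(y + 1)(y + 2)(y + 4) = 0 at y ∈ {-4, -2, -1, 0}.
The Hessian is diagonal: diag(L_xx, L_yy). Second derivatives: L_xx(-3)=72, L_xx(0)=-36, L_xx(3)=72; L_yy(-4)=-1440, L_yy(-2)=240, L_yy(-1)=-180, L_yy(0)=480.
Local minima occur where both diagonal entries positive: (-3, -2), (-3, 0), (3, -2), (3, 0). Count: 4.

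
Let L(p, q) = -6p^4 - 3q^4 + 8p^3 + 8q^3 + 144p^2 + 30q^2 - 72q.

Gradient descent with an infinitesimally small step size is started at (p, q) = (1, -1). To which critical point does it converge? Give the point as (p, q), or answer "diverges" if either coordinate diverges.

L is separable, so gradient descent decouples: p follows -∂L/∂p, q follows -∂L/∂q.
∂L/∂p = -24p(p - 4)(p + 3); at p=1 this is 288, so p decreases.
∂L/∂q = -12(q - 3)(q - 1)(q + 2); at q=-1 this is -96, so q increases.
p converges to its nearest critical value 0 (a local min of the p-part); q converges to 1. The iterate converges to (0, 1).

(0, 1)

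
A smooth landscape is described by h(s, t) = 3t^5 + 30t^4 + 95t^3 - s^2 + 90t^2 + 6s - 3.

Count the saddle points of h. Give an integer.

2

h separates as a function of s plus a function of t, so ∇h=0 decouples.
∂h/∂s = -2(s - 3) = 0 at s ∈ {3}; ∂h/∂t = 15t(t + 1)(t + 3)(t + 4) = 0 at t ∈ {-4, -3, -1, 0}.
The Hessian is diagonal: diag(h_ss, h_tt). Second derivatives: h_ss(3)=-2; h_tt(-4)=-180, h_tt(-3)=90, h_tt(-1)=-90, h_tt(0)=180.
Saddle points occur where the two diagonal entries have opposite signs: (3, -3), (3, 0). Count: 2.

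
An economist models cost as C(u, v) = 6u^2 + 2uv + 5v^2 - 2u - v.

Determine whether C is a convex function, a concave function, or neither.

convex

C is quadratic, so its Hessian is the constant matrix H = [[12, 2], [2, 10]].
det(H) = 116, tr(H) = 22.
det(H) > 0 and tr(H) > 0, so H is positive definite everywhere: convex.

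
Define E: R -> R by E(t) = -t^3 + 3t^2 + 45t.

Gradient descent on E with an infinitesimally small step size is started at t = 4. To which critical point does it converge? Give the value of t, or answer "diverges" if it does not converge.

E'(t) = -3(t - 5)(t + 3), so E'(4) = 21.
Gradient descent moves in the -E' direction, i.e. t is decreasing.
The nearest critical point in that direction is t = -3, where E'' = 24 > 0 (a local minimum). The iterate converges there.

-3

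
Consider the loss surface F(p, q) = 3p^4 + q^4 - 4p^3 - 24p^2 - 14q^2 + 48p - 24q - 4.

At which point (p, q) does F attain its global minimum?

F(p,q) separates as A(p) + B(q) − 4, so its minimum is min A + min B − 4.
A'(p) = 12(p - 2)(p - 1)(p + 2) vanishes at p ∈ {-2, 1, 2}; B'(q) = 4(q - 3)(q + 1)(q + 2) vanishes at q ∈ {-2, -1, 3}.
Local minima of A (where A''>0): A(-2)=-112, A(2)=16. Local minima of B: B(-2)=8, B(3)=-117.
So the global minimum of F is A(-2) + B(3) − 4 = -112 − 117 − 4 = -233, attained at (-2, 3).

(-2, 3)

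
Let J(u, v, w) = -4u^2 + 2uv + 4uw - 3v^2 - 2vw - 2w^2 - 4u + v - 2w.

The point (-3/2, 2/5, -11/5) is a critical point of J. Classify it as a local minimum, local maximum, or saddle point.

local maximum

The Hessian is constant: H = [[-8, 2, 4], [2, -6, -2], [4, -2, -4]].
Leading principal minors: Δ₁ = -8, Δ₂ = 44, Δ₃ = -80.
The minors alternate sign starting negative (−, +, −), so H is negative definite: a local maximum.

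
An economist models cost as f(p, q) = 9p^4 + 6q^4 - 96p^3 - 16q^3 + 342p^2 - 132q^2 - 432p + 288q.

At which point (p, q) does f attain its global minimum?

(1, -3)

f(p,q) separates as A(p) + B(q), so its minimum is min A + min B.
A'(p) = 36(p - 4)(p - 3)(p - 1) vanishes at p ∈ {1, 3, 4}; B'(q) = 24(q - 4)(q - 1)(q + 3) vanishes at q ∈ {-3, 1, 4}.
Local minima of A (where A''>0): A(1)=-177, A(4)=-96. Local minima of B: B(-3)=-1134, B(4)=-448.
So the global minimum of f is A(1) + B(-3) = -177 − 1134 = -1311, attained at (1, -3).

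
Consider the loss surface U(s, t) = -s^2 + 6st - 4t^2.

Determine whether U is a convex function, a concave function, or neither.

neither

U is quadratic, so its Hessian is the constant matrix H = [[-2, 6], [6, -8]].
det(H) = -20, tr(H) = -10.
det(H) < 0, so H is indefinite: neither convex nor concave.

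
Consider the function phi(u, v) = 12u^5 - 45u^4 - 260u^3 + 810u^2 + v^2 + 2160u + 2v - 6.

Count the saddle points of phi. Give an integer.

phi separates as a function of u plus a function of v, so ∇phi=0 decouples.
∂phi/∂u = 60(u - 4)(u - 3)(u + 1)(u + 3) = 0 at u ∈ {-3, -1, 3, 4}; ∂phi/∂v = 2(v + 1) = 0 at v ∈ {-1}.
The Hessian is diagonal: diag(phi_uu, phi_vv). Second derivatives: phi_uu(-3)=-5040, phi_uu(-1)=2400, phi_uu(3)=-1440, phi_uu(4)=2100; phi_vv(-1)=2.
Saddle points occur where the two diagonal entries have opposite signs: (-3, -1), (3, -1). Count: 2.

2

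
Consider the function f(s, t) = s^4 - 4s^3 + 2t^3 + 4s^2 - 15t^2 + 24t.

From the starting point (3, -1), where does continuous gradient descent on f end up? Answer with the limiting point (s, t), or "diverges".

f is separable, so gradient descent decouples: s follows -∂f/∂s, t follows -∂f/∂t.
∂f/∂s = 4s(s - 2)(s - 1); at s=3 this is 24, so s decreases.
∂f/∂t = 6(t - 4)(t - 1); at t=-1 this is 60, so t decreases.
The t-coordinate has no critical point in that direction and runs off to infinity.

diverges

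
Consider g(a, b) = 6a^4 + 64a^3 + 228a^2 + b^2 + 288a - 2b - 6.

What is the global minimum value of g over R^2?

-125

g(a,b) separates as P(a) + Q(b) − 6, so its minimum is min P + min Q − 6.
P'(a) = 24(a + 1)(a + 3)(a + 4) vanishes at a ∈ {-4, -3, -1}; Q'(b) = 2b - 2 vanishes at b ∈ {1}.
Local minima of P (where P''>0): P(-4)=-64, P(-1)=-118. Local minima of Q: Q(1)=-1.
So the global minimum of g is P(-1) + Q(1) − 6 = -118 − 1 − 6 = -125, attained at (-1, 1).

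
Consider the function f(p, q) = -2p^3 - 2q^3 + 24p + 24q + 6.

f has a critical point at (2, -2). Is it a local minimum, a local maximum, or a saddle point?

saddle point

The mixed partial ∂²f/∂p∂q is 0, so the Hessian at any point is diag(f_pp, f_qq) = diag(-12p, -12q).
At (2, -2): H = diag(-24, 24).
The eigenvalues have opposite signs, so H is indefinite: a saddle point.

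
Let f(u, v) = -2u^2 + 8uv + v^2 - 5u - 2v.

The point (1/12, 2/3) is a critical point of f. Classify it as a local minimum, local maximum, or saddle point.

saddle point

The Hessian of f is constant: H = [[-4, 8], [8, 2]].
det(H) = (-4)·2 − 8² = -72.
Since det(H) < 0, H is indefinite and the critical point is a saddle point.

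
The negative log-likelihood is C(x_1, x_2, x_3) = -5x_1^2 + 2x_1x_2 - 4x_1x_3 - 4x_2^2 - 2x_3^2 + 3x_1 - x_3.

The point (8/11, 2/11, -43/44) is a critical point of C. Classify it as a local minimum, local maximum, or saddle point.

The Hessian is constant: H = [[-10, 2, -4], [2, -8, 0], [-4, 0, -4]].
Leading principal minors: Δ₁ = -10, Δ₂ = 76, Δ₃ = -176.
The minors alternate sign starting negative (−, +, −), so H is negative definite: a local maximum.

local maximum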